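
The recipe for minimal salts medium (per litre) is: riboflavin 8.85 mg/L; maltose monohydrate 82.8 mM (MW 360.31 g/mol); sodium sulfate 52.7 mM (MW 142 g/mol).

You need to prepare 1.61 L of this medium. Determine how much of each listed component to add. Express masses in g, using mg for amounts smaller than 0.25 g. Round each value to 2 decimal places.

Scale factor relative to 1 L: 1.61.
riboflavin: 8.85 mg/L × 1.61 L = 14.25 mg
maltose monohydrate: 82.8 mmol/L × 360.31 g/mol × 1.61 L ÷ 1000 = 48.03 g
sodium sulfate: 52.7 mmol/L × 142 g/mol × 1.61 L ÷ 1000 = 12.05 g

riboflavin 14.25 mg; maltose monohydrate 48.03 g; sodium sulfate 12.05 g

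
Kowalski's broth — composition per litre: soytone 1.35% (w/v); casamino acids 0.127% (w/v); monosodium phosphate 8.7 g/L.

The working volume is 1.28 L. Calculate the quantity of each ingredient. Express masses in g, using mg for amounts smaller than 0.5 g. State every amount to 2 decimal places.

soytone 17.28 g; casamino acids 1.63 g; monosodium phosphate 11.14 g

Working volume: 1.28 L.
soytone: 1.35 g per 100 mL × 1280 mL ÷ 100 = 17.28 g
casamino acids: 0.127% w/v = 1.27 g/L → 1.27 × 1.28 L = 1.63 g
monosodium phosphate: 8.7 g/L × 1.28 L = 11.14 g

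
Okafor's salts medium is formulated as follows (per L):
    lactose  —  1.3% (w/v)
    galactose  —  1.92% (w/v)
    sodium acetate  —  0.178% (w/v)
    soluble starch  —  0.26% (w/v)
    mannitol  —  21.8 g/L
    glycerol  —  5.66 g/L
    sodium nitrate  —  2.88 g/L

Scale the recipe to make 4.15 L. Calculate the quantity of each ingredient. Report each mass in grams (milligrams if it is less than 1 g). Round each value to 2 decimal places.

lactose 53.95 g; galactose 79.68 g; sodium acetate 7.39 g; soluble starch 10.79 g; mannitol 90.47 g; glycerol 23.49 g; sodium nitrate 11.95 g

Scale factor relative to 1 L: 4.15.
lactose: 1.3 g per 100 mL × 4150 mL ÷ 100 = 53.95 g
galactose: 1.92% w/v = 19.2 g/L → 19.2 × 4.15 L = 79.68 g
sodium acetate: 0.178% w/v = 1.78 g/L → 1.78 × 4.15 L = 7.39 g
soluble starch: 0.26% w/v = 2.6 g/L → 2.6 × 4.15 L = 10.79 g
mannitol: 21.8 g/L × 4.15 L = 90.47 g
glycerol: 5.66 g/L × 4.15 L = 23.49 g
sodium nitrate: 2.88 g/L × 4.15 L = 11.95 g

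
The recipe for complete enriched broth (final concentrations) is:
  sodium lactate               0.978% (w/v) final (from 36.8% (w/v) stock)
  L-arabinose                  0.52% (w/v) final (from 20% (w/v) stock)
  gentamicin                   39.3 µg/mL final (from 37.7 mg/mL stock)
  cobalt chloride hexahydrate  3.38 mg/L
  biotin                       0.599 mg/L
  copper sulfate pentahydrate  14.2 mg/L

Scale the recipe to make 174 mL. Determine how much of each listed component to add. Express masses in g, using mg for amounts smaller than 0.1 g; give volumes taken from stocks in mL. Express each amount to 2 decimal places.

sodium lactate 4.62 mL; L-arabinose 4.52 mL; gentamicin 0.18 mL; cobalt chloride hexahydrate 0.59 mg; biotin 0.10 mg; copper sulfate pentahydrate 2.47 mg

Working volume: 174 mL = 0.174 L.
sodium lactate: C1V1 = C2V2 → 0.978% ÷ 36.8% × 174 mL = 4.62 mL
L-arabinose: dilute stock: 0.52% ÷ 20% × 174 mL = 4.52 mL
gentamicin: V = C2·V2/C1 = 39.3 µg/mL × 174 mL ÷ 37700 µg/mL = 0.18 mL
cobalt chloride hexahydrate: 3.38 mg/L × 0.174 L = 0.59 mg
biotin: 0.599 mg/L × 0.174 L = 0.10 mg
copper sulfate pentahydrate: 14.2 mg/L × 0.174 L = 2.47 mg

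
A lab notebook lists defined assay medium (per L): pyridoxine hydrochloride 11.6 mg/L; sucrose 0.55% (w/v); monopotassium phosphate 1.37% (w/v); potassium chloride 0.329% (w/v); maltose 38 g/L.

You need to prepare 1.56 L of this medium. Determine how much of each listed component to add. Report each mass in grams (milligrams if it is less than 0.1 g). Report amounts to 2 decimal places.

pyridoxine hydrochloride 18.10 mg; sucrose 8.58 g; monopotassium phosphate 21.37 g; potassium chloride 5.13 g; maltose 59.28 g

Working volume: 1.56 L.
pyridoxine hydrochloride: 11.6 mg/L × 1.56 L = 18.10 mg
sucrose: 0.55% w/v = 5.5 g/L → 5.5 × 1.56 L = 8.58 g
monopotassium phosphate: 1.37% w/v = 13.7 g/L → 13.7 × 1.56 L = 21.37 g
potassium chloride: 0.329 g per 100 mL × 1560 mL ÷ 100 = 5.13 g
maltose: 38 g/L × 1.56 L = 59.28 g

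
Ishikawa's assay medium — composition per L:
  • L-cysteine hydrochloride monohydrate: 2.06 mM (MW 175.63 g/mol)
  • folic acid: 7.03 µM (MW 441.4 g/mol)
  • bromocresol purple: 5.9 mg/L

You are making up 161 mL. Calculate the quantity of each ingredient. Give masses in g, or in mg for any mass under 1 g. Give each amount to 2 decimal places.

Target volume = 161 mL = 0.161 L.
L-cysteine hydrochloride monohydrate: 2.06 mmol/L × 175.63 mg/mmol × 0.161 L = 58.25 mg
folic acid: 7.03 µmol/L × 441.4 g/mol × 0.161 L ÷ 1000 = 0.50 mg
bromocresol purple: 5.9 mg/L × 0.161 L = 0.95 mg

L-cysteine hydrochloride monohydrate 58.25 mg; folic acid 0.50 mg; bromocresol purple 0.95 mg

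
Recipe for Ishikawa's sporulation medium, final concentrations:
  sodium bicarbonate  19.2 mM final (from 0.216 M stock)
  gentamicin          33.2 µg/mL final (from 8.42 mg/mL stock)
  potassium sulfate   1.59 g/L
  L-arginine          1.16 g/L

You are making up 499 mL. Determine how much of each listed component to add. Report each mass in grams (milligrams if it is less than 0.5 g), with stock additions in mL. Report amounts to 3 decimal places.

Target volume = 499 mL = 0.499 L.
sodium bicarbonate: V = C2·V2/C1 = 19.2 mM × 499 mL ÷ 216 mM = 44.356 mL
gentamicin: dilute stock: 33.2 µg/mL × 499 mL ÷ 8420 µg/mL = 1.968 mL
potassium sulfate: 1.59 g/L × 0.499 L = 0.793 g
L-arginine: 1.16 g/L × 0.499 L = 0.579 g

sodium bicarbonate 44.356 mL; gentamicin 1.968 mL; potassium sulfate 0.793 g; L-arginine 0.579 g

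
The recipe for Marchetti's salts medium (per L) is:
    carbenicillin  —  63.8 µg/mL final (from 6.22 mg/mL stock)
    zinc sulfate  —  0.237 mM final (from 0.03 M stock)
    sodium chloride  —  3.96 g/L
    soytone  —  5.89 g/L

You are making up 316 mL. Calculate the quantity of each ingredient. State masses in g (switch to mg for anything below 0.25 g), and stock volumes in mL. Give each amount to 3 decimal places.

carbenicillin 3.241 mL; zinc sulfate 2.496 mL; sodium chloride 1.251 g; soytone 1.861 g

Scale factor relative to 1 L: 0.316.
carbenicillin: dilute stock: 63.8 µg/mL × 316 mL ÷ 6220 µg/mL = 3.241 mL
zinc sulfate: V = C2·V2/C1 = 0.237 mM × 316 mL ÷ 30 mM = 2.496 mL
sodium chloride: 3.96 g/L × 0.316 L = 1.251 g
soytone: 5.89 g/L × 0.316 L = 1.861 g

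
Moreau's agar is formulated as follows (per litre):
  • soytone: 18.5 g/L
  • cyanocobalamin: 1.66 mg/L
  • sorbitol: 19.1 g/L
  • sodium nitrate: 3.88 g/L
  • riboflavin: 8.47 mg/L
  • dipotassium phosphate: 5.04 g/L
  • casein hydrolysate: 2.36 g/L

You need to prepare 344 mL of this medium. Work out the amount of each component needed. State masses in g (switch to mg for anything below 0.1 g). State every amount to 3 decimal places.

Working volume: 344 mL = 0.344 L.
soytone: 18.5 g/L × 0.344 L = 6.364 g
cyanocobalamin: 1.66 mg/L × 0.344 L = 0.571 mg
sorbitol: 19.1 g/L × 0.344 L = 6.570 g
sodium nitrate: 3.88 g/L × 0.344 L = 1.335 g
riboflavin: 8.47 mg/L × 0.344 L = 2.914 mg
dipotassium phosphate: 5.04 g/L × 0.344 L = 1.734 g
casein hydrolysate: 2.36 g/L × 0.344 L = 0.812 g

soytone 6.364 g; cyanocobalamin 0.571 mg; sorbitol 6.570 g; sodium nitrate 1.335 g; riboflavin 2.914 mg; dipotassium phosphate 1.734 g; casein hydrolysate 0.812 g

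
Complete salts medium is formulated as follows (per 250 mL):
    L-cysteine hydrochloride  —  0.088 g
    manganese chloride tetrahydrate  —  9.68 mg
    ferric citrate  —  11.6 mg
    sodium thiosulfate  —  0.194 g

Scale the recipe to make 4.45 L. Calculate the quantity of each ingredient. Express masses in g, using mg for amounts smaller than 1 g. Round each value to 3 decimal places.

Ratio of target to recipe volume: 4450 / 250 = 17.8.
L-cysteine hydrochloride: 0.088 g × (4450 mL / 250 mL) = 1.566 g
manganese chloride tetrahydrate: 9.68 mg × (4450 mL / 250 mL) = 172.304 mg
ferric citrate: 11.6 mg × (4450 mL / 250 mL) = 206.480 mg
sodium thiosulfate: 0.194 g × (4450 mL / 250 mL) = 3.453 g

L-cysteine hydrochloride 1.566 g; manganese chloride tetrahydrate 172.304 mg; ferric citrate 206.480 mg; sodium thiosulfate 3.453 g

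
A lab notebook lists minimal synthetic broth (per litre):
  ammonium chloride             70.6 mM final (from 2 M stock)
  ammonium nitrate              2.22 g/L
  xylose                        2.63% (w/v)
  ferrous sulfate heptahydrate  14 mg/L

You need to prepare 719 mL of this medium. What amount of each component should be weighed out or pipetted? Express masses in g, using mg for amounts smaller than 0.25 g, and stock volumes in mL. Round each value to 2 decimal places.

ammonium chloride 25.38 mL; ammonium nitrate 1.60 g; xylose 18.91 g; ferrous sulfate heptahydrate 10.07 mg

Working volume: 719 mL = 0.719 L.
ammonium chloride: dilute stock: 70.6 mM × 719 mL ÷ 2000 mM = 25.38 mL
ammonium nitrate: 2.22 g/L × 0.719 L = 1.60 g
xylose: 2.63% w/v = 26.3 g/L → 26.3 × 0.719 L = 18.91 g
ferrous sulfate heptahydrate: 14 mg/L × 0.719 L = 10.07 mg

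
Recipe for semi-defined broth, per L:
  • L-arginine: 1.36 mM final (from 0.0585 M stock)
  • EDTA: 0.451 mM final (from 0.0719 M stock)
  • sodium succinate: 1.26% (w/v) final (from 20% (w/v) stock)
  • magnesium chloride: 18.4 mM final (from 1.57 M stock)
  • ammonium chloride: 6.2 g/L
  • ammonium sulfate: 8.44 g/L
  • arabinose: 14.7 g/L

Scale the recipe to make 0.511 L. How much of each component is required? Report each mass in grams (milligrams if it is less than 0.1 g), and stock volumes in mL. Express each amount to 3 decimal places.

Scale factor relative to 1 L: 0.511.
L-arginine: dilute stock: 1.36 mM × 511 mL ÷ 58.5 mM = 11.880 mL
EDTA: C1V1 = C2V2 → 0.451 mM × 511 mL ÷ 71.9 mM = 3.205 mL
sodium succinate: V = C2·V2/C1 = 1.26% ÷ 20% × 511 mL = 32.193 mL
magnesium chloride: V = C2·V2/C1 = 18.4 mM × 511 mL ÷ 1570 mM = 5.989 mL
ammonium chloride: 6.2 g/L × 0.511 L = 3.168 g
ammonium sulfate: 8.44 g/L × 0.511 L = 4.313 g
arabinose: 14.7 g/L × 0.511 L = 7.512 g

L-arginine 11.880 mL; EDTA 3.205 mL; sodium succinate 32.193 mL; magnesium chloride 5.989 mL; ammonium chloride 3.168 g; ammonium sulfate 4.313 g; arabinose 7.512 g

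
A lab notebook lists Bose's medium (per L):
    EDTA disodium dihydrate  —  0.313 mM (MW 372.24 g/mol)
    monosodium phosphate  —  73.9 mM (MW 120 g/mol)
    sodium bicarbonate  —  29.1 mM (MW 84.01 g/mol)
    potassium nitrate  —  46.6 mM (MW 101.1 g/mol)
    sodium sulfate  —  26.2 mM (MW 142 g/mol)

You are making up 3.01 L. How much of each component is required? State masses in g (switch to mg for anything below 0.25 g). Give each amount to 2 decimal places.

EDTA disodium dihydrate 0.35 g; monosodium phosphate 26.69 g; sodium bicarbonate 7.36 g; potassium nitrate 14.18 g; sodium sulfate 11.20 g

Scale factor relative to 1 L: 3.01.
EDTA disodium dihydrate: 0.313 mmol/L × 372.24 g/mol × 3.01 L ÷ 1000 = 0.35 g
monosodium phosphate: 73.9 mmol/L × 120 g/mol × 3.01 L ÷ 1000 = 26.69 g
sodium bicarbonate: 29.1 mmol/L × 84.01 g/mol × 3.01 L ÷ 1000 = 7.36 g
potassium nitrate: 46.6 mmol/L × 101.1 g/mol × 3.01 L ÷ 1000 = 14.18 g
sodium sulfate: 26.2 mmol/L × 142 g/mol × 3.01 L ÷ 1000 = 11.20 g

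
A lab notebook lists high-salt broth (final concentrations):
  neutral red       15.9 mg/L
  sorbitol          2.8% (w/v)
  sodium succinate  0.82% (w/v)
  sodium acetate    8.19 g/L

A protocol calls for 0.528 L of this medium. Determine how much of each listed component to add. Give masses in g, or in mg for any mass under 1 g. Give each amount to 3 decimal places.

neutral red 8.395 mg; sorbitol 14.784 g; sodium succinate 4.330 g; sodium acetate 4.324 g

Working volume: 0.528 L.
neutral red: 15.9 mg/L × 0.528 L = 8.395 mg
sorbitol: 2.8% w/v = 28 g/L → 28 × 0.528 L = 14.784 g
sodium succinate: 0.82 g per 100 mL × 528 mL ÷ 100 = 4.330 g
sodium acetate: 8.19 g/L × 0.528 L = 4.324 g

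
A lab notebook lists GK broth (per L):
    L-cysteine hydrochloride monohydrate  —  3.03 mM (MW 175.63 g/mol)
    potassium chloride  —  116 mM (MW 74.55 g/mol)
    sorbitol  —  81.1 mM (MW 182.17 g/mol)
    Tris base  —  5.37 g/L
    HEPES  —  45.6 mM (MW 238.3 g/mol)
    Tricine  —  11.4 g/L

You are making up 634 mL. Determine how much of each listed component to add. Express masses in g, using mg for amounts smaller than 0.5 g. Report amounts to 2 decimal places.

Working volume: 634 mL = 0.634 L.
L-cysteine hydrochloride monohydrate: 3.03 mmol/L × 175.63 mg/mmol × 0.634 L = 337.39 mg
potassium chloride: 116 mmol/L × 74.55 g/mol × 0.634 L ÷ 1000 = 5.48 g
sorbitol: 81.1 mmol/L × 182.17 g/mol × 0.634 L ÷ 1000 = 9.37 g
Tris base: 5.37 g/L × 0.634 L = 3.40 g
HEPES: 45.6 mmol/L × 238.3 g/mol × 0.634 L ÷ 1000 = 6.89 g
Tricine: 11.4 g/L × 0.634 L = 7.23 g

L-cysteine hydrochloride monohydrate 337.39 mg; potassium chloride 5.48 g; sorbitol 9.37 g; Tris base 3.40 g; HEPES 6.89 g; Tricine 7.23 g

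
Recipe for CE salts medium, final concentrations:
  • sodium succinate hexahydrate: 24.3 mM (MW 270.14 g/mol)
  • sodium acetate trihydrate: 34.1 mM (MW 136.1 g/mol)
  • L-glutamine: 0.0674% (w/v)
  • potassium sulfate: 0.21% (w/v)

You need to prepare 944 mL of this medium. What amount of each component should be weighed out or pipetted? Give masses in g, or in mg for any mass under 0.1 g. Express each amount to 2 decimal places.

sodium succinate hexahydrate 6.20 g; sodium acetate trihydrate 4.38 g; L-glutamine 0.64 g; potassium sulfate 1.98 g

Target volume = 944 mL = 0.944 L.
sodium succinate hexahydrate: 24.3 mmol/L × 270.14 g/mol × 0.944 L ÷ 1000 = 6.20 g
sodium acetate trihydrate: 34.1 mmol/L × 136.1 g/mol × 0.944 L ÷ 1000 = 4.38 g
L-glutamine: 0.0674% w/v = 0.674 g/L → 0.674 × 0.944 L = 0.64 g
potassium sulfate: 0.21 g per 100 mL × 944 mL ÷ 100 = 1.98 g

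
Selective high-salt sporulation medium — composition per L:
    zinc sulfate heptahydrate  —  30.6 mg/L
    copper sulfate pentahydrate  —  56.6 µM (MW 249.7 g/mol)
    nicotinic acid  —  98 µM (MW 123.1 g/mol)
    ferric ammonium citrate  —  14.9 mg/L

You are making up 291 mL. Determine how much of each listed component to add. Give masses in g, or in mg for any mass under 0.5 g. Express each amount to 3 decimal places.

Working volume: 291 mL = 0.291 L.
zinc sulfate heptahydrate: 30.6 mg/L × 0.291 L = 8.905 mg
copper sulfate pentahydrate: 56.6 µmol/L × 249.7 g/mol × 0.291 L ÷ 1000 = 4.113 mg
nicotinic acid: 98 µmol/L × 123.1 g/mol × 0.291 L ÷ 1000 = 3.511 mg
ferric ammonium citrate: 14.9 mg/L × 0.291 L = 4.336 mg

zinc sulfate heptahydrate 8.905 mg; copper sulfate pentahydrate 4.113 mg; nicotinic acid 3.511 mg; ferric ammonium citrate 4.336 mg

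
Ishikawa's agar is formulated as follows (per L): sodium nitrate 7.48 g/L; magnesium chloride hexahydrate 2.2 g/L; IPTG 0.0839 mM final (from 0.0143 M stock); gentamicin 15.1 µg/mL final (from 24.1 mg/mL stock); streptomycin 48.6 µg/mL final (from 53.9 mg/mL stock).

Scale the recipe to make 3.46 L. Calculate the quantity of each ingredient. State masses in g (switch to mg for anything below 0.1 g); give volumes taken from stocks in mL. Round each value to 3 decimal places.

sodium nitrate 25.881 g; magnesium chloride hexahydrate 7.612 g; IPTG 20.300 mL; gentamicin 2.168 mL; streptomycin 3.120 mL

Scale factor relative to 1 L: 3.46.
sodium nitrate: 7.48 g/L × 3.46 L = 25.881 g
magnesium chloride hexahydrate: 2.2 g/L × 3.46 L = 7.612 g
IPTG: dilute stock: 0.0839 mM × 3460 mL ÷ 14.3 mM = 20.300 mL
gentamicin: C1V1 = C2V2 → 15.1 µg/mL × 3460 mL ÷ 24100 µg/mL = 2.168 mL
streptomycin: V = C2·V2/C1 = 48.6 µg/mL × 3460 mL ÷ 53900 µg/mL = 3.120 mL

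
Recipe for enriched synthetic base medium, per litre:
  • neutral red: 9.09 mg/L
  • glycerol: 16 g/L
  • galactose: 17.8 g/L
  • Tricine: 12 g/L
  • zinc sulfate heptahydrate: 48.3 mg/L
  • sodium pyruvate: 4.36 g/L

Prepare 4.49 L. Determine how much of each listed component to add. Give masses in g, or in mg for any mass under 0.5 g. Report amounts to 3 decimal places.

neutral red 40.814 mg; glycerol 71.840 g; galactose 79.922 g; Tricine 53.880 g; zinc sulfate heptahydrate 216.867 mg; sodium pyruvate 19.576 g

Scale factor relative to 1 L: 4.49.
neutral red: 9.09 mg/L × 4.49 L = 40.814 mg
glycerol: 16 g/L × 4.49 L = 71.840 g
galactose: 17.8 g/L × 4.49 L = 79.922 g
Tricine: 12 g/L × 4.49 L = 53.880 g
zinc sulfate heptahydrate: 48.3 mg/L × 4.49 L = 216.867 mg
sodium pyruvate: 4.36 g/L × 4.49 L = 19.576 g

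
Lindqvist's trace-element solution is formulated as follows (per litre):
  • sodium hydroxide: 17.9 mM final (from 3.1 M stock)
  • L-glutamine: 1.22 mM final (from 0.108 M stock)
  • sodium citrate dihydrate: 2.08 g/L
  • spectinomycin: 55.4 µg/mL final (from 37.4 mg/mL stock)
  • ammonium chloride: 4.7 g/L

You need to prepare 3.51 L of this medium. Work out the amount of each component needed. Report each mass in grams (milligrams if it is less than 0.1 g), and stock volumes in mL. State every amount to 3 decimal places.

Working volume: 3.51 L.
sodium hydroxide: dilute stock: 17.9 mM × 3510 mL ÷ 3100 mM = 20.267 mL
L-glutamine: dilute stock: 1.22 mM × 3510 mL ÷ 108 mM = 39.650 mL
sodium citrate dihydrate: 2.08 g/L × 3.51 L = 7.301 g
spectinomycin: C1V1 = C2V2 → 55.4 µg/mL × 3510 mL ÷ 37400 µg/mL = 5.199 mL
ammonium chloride: 4.7 g/L × 3.51 L = 16.497 g

sodium hydroxide 20.267 mL; L-glutamine 39.650 mL; sodium citrate dihydrate 7.301 g; spectinomycin 5.199 mL; ammonium chloride 16.497 g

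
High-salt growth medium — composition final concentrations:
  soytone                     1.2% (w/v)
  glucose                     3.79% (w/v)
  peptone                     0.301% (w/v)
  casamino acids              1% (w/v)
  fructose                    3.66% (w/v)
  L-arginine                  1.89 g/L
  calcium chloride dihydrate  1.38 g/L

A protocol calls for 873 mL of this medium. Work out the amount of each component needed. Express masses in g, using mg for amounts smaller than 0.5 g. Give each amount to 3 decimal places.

Scale factor relative to 1 L: 0.873.
soytone: 1.2 g per 100 mL × 873 mL ÷ 100 = 10.476 g
glucose: 3.79% w/v = 37.9 g/L → 37.9 × 0.873 L = 33.087 g
peptone: 0.301% w/v = 3.01 g/L → 3.01 × 0.873 L = 2.628 g
casamino acids: 1% w/v = 10 g/L → 10 × 0.873 L = 8.730 g
fructose: 3.66% w/v = 36.6 g/L → 36.6 × 0.873 L = 31.952 g
L-arginine: 1.89 g/L × 0.873 L = 1.650 g
calcium chloride dihydrate: 1.38 g/L × 0.873 L = 1.205 g

soytone 10.476 g; glucose 33.087 g; peptone 2.628 g; casamino acids 8.730 g; fructose 31.952 g; L-arginine 1.650 g; calcium chloride dihydrate 1.205 g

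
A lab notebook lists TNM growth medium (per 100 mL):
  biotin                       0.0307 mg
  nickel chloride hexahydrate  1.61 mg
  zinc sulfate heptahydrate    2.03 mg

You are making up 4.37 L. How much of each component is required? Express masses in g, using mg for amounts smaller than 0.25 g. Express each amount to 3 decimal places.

biotin 1.342 mg; nickel chloride hexahydrate 70.357 mg; zinc sulfate heptahydrate 88.711 mg

Ratio of target to recipe volume: 4370 / 100 = 43.7.
biotin: 0.0307 mg × (4370 mL / 100 mL) = 1.342 mg
nickel chloride hexahydrate: 1.61 mg × (4370 mL / 100 mL) = 70.357 mg
zinc sulfate heptahydrate: 2.03 mg × (4370 mL / 100 mL) = 88.711 mg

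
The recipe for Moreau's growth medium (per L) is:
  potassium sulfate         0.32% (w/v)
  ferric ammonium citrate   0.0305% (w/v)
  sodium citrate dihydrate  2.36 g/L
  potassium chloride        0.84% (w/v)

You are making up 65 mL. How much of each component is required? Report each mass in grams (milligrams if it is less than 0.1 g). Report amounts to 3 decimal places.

potassium sulfate 0.208 g; ferric ammonium citrate 19.825 mg; sodium citrate dihydrate 0.153 g; potassium chloride 0.546 g

Target volume = 65 mL = 0.065 L.
potassium sulfate: 0.32 g per 100 mL × 65 mL ÷ 100 = 0.208 g
ferric ammonium citrate: 0.0305 g per 100 mL × 65 mL ÷ 100 = 0.019825 g = 19.825 mg
sodium citrate dihydrate: 2.36 g/L × 0.065 L = 0.153 g
potassium chloride: 0.84 g per 100 mL × 65 mL ÷ 100 = 0.546 g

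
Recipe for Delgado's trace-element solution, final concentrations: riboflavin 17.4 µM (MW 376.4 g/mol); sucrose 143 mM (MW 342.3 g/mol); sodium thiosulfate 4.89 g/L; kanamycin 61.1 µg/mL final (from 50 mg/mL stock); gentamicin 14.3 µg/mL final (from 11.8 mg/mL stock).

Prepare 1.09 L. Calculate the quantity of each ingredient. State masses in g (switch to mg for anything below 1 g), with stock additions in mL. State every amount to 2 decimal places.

Working volume: 1.09 L.
riboflavin: 17.4 µmol/L × 376.4 g/mol × 1.09 L ÷ 1000 = 7.14 mg
sucrose: 143 mmol/L × 342.3 g/mol × 1.09 L ÷ 1000 = 53.35 g
sodium thiosulfate: 4.89 g/L × 1.09 L = 5.33 g
kanamycin: V = C2·V2/C1 = 61.1 µg/mL × 1090 mL ÷ 50000 µg/mL = 1.33 mL
gentamicin: C1V1 = C2V2 → 14.3 µg/mL × 1090 mL ÷ 11800 µg/mL = 1.32 mL

riboflavin 7.14 mg; sucrose 53.35 g; sodium thiosulfate 5.33 g; kanamycin 1.33 mL; gentamicin 1.32 mL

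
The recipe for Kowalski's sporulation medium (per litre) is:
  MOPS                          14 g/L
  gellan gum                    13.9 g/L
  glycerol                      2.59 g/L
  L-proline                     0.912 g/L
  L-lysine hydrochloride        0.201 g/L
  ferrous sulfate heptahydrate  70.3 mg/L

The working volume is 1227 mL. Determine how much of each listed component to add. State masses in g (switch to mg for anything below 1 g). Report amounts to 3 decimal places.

MOPS 17.178 g; gellan gum 17.055 g; glycerol 3.178 g; L-proline 1.119 g; L-lysine hydrochloride 246.627 mg; ferrous sulfate heptahydrate 86.258 mg

Scale factor relative to 1 L: 1.227.
MOPS: 14 g/L × 1.227 L = 17.178 g
gellan gum: 13.9 g/L × 1.227 L = 17.055 g
glycerol: 2.59 g/L × 1.227 L = 3.178 g
L-proline: 0.912 g/L × 1.227 L = 1.119 g
L-lysine hydrochloride: 0.201 g/L × 1.227 L = 0.246627 g = 246.627 mg
ferrous sulfate heptahydrate: 70.3 mg/L × 1.227 L = 86.258 mg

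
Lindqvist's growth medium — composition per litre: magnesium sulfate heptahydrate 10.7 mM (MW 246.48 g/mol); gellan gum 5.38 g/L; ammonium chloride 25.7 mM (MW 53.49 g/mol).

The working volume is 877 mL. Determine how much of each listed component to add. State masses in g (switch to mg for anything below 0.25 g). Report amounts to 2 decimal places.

magnesium sulfate heptahydrate 2.31 g; gellan gum 4.72 g; ammonium chloride 1.21 g

Scale factor relative to 1 L: 0.877.
magnesium sulfate heptahydrate: 10.7 mmol/L × 246.48 g/mol × 0.877 L ÷ 1000 = 2.31 g
gellan gum: 5.38 g/L × 0.877 L = 4.72 g
ammonium chloride: 25.7 mmol/L × 53.49 g/mol × 0.877 L ÷ 1000 = 1.21 g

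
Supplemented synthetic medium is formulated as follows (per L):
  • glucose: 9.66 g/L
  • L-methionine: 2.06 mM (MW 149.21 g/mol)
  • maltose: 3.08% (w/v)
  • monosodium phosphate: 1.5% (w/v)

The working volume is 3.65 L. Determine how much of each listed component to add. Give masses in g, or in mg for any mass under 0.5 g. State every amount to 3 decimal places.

Scale factor relative to 1 L: 3.65.
glucose: 9.66 g/L × 3.65 L = 35.259 g
L-methionine: 2.06 mmol/L × 149.21 g/mol × 3.65 L ÷ 1000 = 1.122 g
maltose: 3.08% w/v = 30.8 g/L → 30.8 × 3.65 L = 112.420 g
monosodium phosphate: 1.5% w/v = 15 g/L → 15 × 3.65 L = 54.750 g

glucose 35.259 g; L-methionine 1.122 g; maltose 112.420 g; monosodium phosphate 54.750 g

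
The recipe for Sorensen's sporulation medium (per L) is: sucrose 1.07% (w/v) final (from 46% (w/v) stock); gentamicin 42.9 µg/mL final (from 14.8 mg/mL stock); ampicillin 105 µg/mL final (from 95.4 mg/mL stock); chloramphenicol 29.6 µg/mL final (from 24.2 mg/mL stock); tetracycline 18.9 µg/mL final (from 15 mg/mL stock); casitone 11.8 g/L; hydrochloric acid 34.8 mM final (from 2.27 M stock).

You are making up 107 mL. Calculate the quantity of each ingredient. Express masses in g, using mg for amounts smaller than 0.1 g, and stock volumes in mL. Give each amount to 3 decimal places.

sucrose 2.489 mL; gentamicin 0.310 mL; ampicillin 0.118 mL; chloramphenicol 0.131 mL; tetracycline 0.135 mL; casitone 1.263 g; hydrochloric acid 1.640 mL

Target volume = 107 mL = 0.107 L.
sucrose: C1V1 = C2V2 → 1.07% ÷ 46% × 107 mL = 2.489 mL
gentamicin: dilute stock: 42.9 µg/mL × 107 mL ÷ 14800 µg/mL = 0.310 mL
ampicillin: C1V1 = C2V2 → 105 µg/mL × 107 mL ÷ 95400 µg/mL = 0.118 mL
chloramphenicol: C1V1 = C2V2 → 29.6 µg/mL × 107 mL ÷ 24200 µg/mL = 0.131 mL
tetracycline: V = C2·V2/C1 = 18.9 µg/mL × 107 mL ÷ 15000 µg/mL = 0.135 mL
casitone: 11.8 g/L × 0.107 L = 1.263 g
hydrochloric acid: V = C2·V2/C1 = 34.8 mM × 107 mL ÷ 2270 mM = 1.640 mL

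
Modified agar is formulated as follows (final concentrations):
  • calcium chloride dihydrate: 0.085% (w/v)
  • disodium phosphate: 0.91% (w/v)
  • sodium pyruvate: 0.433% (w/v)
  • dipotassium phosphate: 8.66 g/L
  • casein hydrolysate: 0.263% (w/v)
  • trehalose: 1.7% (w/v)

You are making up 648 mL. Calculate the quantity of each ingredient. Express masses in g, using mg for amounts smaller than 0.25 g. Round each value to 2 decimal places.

Target volume = 648 mL = 0.648 L.
calcium chloride dihydrate: 0.085% w/v = 0.85 g/L → 0.85 × 0.648 L = 0.55 g
disodium phosphate: 0.91% w/v = 9.1 g/L → 9.1 × 0.648 L = 5.90 g
sodium pyruvate: 0.433% w/v = 4.33 g/L → 4.33 × 0.648 L = 2.81 g
dipotassium phosphate: 8.66 g/L × 0.648 L = 5.61 g
casein hydrolysate: 0.263 g per 100 mL × 648 mL ÷ 100 = 1.70 g
trehalose: 1.7% w/v = 17 g/L → 17 × 0.648 L = 11.02 g

calcium chloride dihydrate 0.55 g; disodium phosphate 5.90 g; sodium pyruvate 2.81 g; dipotassium phosphate 5.61 g; casein hydrolysate 1.70 g; trehalose 11.02 g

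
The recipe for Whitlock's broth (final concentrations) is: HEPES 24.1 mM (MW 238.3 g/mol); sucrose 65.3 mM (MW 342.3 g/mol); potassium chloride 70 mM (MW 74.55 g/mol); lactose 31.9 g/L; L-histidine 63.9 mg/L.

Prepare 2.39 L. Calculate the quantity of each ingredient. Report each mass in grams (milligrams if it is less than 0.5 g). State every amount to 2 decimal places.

Working volume: 2.39 L.
HEPES: 24.1 mmol/L × 238.3 g/mol × 2.39 L ÷ 1000 = 13.73 g
sucrose: 65.3 mmol/L × 342.3 g/mol × 2.39 L ÷ 1000 = 53.42 g
potassium chloride: 70 mmol/L × 74.55 g/mol × 2.39 L ÷ 1000 = 12.47 g
lactose: 31.9 g/L × 2.39 L = 76.24 g
L-histidine: 63.9 mg/L × 2.39 L = 152.72 mg

HEPES 13.73 g; sucrose 53.42 g; potassium chloride 12.47 g; lactose 76.24 g; L-histidine 152.72 mg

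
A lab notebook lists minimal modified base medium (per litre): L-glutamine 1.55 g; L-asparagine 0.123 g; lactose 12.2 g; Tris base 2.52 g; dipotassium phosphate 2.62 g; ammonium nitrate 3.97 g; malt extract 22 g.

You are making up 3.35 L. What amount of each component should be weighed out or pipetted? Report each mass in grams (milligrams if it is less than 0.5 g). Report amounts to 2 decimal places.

L-glutamine 5.19 g; L-asparagine 412.05 mg; lactose 40.87 g; Tris base 8.44 g; dipotassium phosphate 8.78 g; ammonium nitrate 13.30 g; malt extract 73.70 g

Scale factor = 3350 mL / 1000 mL = 3.35.
L-glutamine: 1.55 g × (3350 mL / 1000 mL) = 5.19 g
L-asparagine: 0.123 g × (3350 mL / 1000 mL) = 0.41205 g = 412.05 mg
lactose: 12.2 g × (3350 mL / 1000 mL) = 40.87 g
Tris base: 2.52 g × (3350 mL / 1000 mL) = 8.44 g
dipotassium phosphate: 2.62 g × (3350 mL / 1000 mL) = 8.78 g
ammonium nitrate: 3.97 g × (3350 mL / 1000 mL) = 13.30 g
malt extract: 22 g × (3350 mL / 1000 mL) = 73.70 g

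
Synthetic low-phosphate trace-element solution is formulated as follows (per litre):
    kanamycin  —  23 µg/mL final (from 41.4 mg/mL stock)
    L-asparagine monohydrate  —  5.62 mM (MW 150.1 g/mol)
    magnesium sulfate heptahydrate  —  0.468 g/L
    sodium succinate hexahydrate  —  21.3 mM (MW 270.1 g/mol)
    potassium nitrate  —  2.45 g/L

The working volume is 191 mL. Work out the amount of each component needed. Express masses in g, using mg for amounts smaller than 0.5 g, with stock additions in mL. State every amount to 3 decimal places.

Target volume = 191 mL = 0.191 L.
kanamycin: dilute stock: 23 µg/mL × 191 mL ÷ 41400 µg/mL = 0.106 mL
L-asparagine monohydrate: 5.62 mmol/L × 150.1 mg/mmol × 0.191 L = 161.120 mg
magnesium sulfate heptahydrate: 0.468 g/L × 0.191 L = 0.089388 g = 89.388 mg
sodium succinate hexahydrate: 21.3 mmol/L × 270.1 g/mol × 0.191 L ÷ 1000 = 1.099 g
potassium nitrate: 2.45 g/L × 0.191 L = 0.46795 g = 467.950 mg

kanamycin 0.106 mL; L-asparagine monohydrate 161.120 mg; magnesium sulfate heptahydrate 89.388 mg; sodium succinate hexahydrate 1.099 g; potassium nitrate 467.950 mg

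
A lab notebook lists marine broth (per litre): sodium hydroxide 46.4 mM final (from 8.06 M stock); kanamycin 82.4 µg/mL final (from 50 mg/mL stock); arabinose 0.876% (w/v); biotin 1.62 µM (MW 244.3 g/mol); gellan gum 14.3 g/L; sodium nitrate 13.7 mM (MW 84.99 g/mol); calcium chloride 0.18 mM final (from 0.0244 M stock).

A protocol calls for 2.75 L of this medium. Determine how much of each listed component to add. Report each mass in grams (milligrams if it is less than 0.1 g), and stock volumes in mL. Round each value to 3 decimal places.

Scale factor relative to 1 L: 2.75.
sodium hydroxide: V = C2·V2/C1 = 46.4 mM × 2750 mL ÷ 8060 mM = 15.831 mL
kanamycin: dilute stock: 82.4 µg/mL × 2750 mL ÷ 50000 µg/mL = 4.532 mL
arabinose: 0.876% w/v = 8.76 g/L → 8.76 × 2.75 L = 24.090 g
biotin: 1.62 µmol/L × 244.3 g/mol × 2.75 L ÷ 1000 = 1.088 mg
gellan gum: 14.3 g/L × 2.75 L = 39.325 g
sodium nitrate: 13.7 mmol/L × 84.99 g/mol × 2.75 L ÷ 1000 = 3.202 g
calcium chloride: dilute stock: 0.18 mM × 2750 mL ÷ 24.4 mM = 20.287 mL

sodium hydroxide 15.831 mL; kanamycin 4.532 mL; arabinose 24.090 g; biotin 1.088 mg; gellan gum 39.325 g; sodium nitrate 3.202 g; calcium chloride 20.287 mL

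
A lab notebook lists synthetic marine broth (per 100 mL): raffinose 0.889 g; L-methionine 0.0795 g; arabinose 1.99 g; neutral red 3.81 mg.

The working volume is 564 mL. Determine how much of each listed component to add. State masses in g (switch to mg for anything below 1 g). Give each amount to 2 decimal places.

Ratio of target to recipe volume: 564 / 100 = 5.64.
raffinose: 0.889 g × (564 mL / 100 mL) = 5.01 g
L-methionine: 0.0795 g × (564 mL / 100 mL) = 0.44838 g = 448.38 mg
arabinose: 1.99 g × (564 mL / 100 mL) = 11.22 g
neutral red: 3.81 mg × (564 mL / 100 mL) = 21.49 mg

raffinose 5.01 g; L-methionine 448.38 mg; arabinose 11.22 g; neutral red 21.49 mg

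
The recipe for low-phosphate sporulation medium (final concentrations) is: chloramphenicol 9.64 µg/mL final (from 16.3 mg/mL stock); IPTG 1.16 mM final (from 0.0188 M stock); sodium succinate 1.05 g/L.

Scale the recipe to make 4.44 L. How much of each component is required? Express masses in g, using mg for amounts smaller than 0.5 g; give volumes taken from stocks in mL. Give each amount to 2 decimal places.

chloramphenicol 2.63 mL; IPTG 273.96 mL; sodium succinate 4.66 g

Scale factor relative to 1 L: 4.44.
chloramphenicol: V = C2·V2/C1 = 9.64 µg/mL × 4440 mL ÷ 16300 µg/mL = 2.63 mL
IPTG: V = C2·V2/C1 = 1.16 mM × 4440 mL ÷ 18.8 mM = 273.96 mL
sodium succinate: 1.05 g/L × 4.44 L = 4.66 g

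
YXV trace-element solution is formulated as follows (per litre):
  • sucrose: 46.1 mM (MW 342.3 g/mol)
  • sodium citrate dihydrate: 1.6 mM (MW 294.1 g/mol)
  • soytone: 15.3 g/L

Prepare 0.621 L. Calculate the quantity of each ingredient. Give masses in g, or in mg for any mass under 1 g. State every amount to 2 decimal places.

sucrose 9.80 g; sodium citrate dihydrate 292.22 mg; soytone 9.50 g

Scale factor relative to 1 L: 0.621.
sucrose: 46.1 mmol/L × 342.3 g/mol × 0.621 L ÷ 1000 = 9.80 g
sodium citrate dihydrate: 1.6 mmol/L × 294.1 mg/mmol × 0.621 L = 292.22 mg
soytone: 15.3 g/L × 0.621 L = 9.50 g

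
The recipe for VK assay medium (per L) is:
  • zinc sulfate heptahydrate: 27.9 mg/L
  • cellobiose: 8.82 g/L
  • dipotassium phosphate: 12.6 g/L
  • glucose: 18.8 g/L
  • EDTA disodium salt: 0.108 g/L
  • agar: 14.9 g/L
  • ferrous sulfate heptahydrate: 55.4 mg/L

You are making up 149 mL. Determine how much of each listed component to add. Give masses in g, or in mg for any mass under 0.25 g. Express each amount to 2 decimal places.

zinc sulfate heptahydrate 4.16 mg; cellobiose 1.31 g; dipotassium phosphate 1.88 g; glucose 2.80 g; EDTA disodium salt 16.09 mg; agar 2.22 g; ferrous sulfate heptahydrate 8.25 mg

Working volume: 149 mL = 0.149 L.
zinc sulfate heptahydrate: 27.9 mg/L × 0.149 L = 4.16 mg
cellobiose: 8.82 g/L × 0.149 L = 1.31 g
dipotassium phosphate: 12.6 g/L × 0.149 L = 1.88 g
glucose: 18.8 g/L × 0.149 L = 2.80 g
EDTA disodium salt: 0.108 g/L × 0.149 L = 0.016092 g = 16.09 mg
agar: 14.9 g/L × 0.149 L = 2.22 g
ferrous sulfate heptahydrate: 55.4 mg/L × 0.149 L = 8.25 mg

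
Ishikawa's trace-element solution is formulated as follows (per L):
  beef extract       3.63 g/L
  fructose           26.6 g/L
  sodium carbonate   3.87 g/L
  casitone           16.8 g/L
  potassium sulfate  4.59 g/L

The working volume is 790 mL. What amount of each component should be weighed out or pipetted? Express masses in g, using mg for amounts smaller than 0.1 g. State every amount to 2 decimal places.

beef extract 2.87 g; fructose 21.01 g; sodium carbonate 3.06 g; casitone 13.27 g; potassium sulfate 3.63 g

Scale factor relative to 1 L: 0.79.
beef extract: 3.63 g/L × 0.79 L = 2.87 g
fructose: 26.6 g/L × 0.79 L = 21.01 g
sodium carbonate: 3.87 g/L × 0.79 L = 3.06 g
casitone: 16.8 g/L × 0.79 L = 13.27 g
potassium sulfate: 4.59 g/L × 0.79 L = 3.63 g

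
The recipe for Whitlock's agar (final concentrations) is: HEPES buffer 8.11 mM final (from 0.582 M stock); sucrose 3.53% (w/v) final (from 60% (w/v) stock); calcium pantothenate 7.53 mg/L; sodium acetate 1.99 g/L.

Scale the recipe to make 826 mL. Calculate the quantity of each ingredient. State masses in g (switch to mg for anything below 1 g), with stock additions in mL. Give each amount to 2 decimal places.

HEPES buffer 11.51 mL; sucrose 48.60 mL; calcium pantothenate 6.22 mg; sodium acetate 1.64 g

Target volume = 826 mL = 0.826 L.
HEPES buffer: C1V1 = C2V2 → 8.11 mM × 826 mL ÷ 582 mM = 11.51 mL
sucrose: C1V1 = C2V2 → 3.53% ÷ 60% × 826 mL = 48.60 mL
calcium pantothenate: 7.53 mg/L × 0.826 L = 6.22 mg
sodium acetate: 1.99 g/L × 0.826 L = 1.64 g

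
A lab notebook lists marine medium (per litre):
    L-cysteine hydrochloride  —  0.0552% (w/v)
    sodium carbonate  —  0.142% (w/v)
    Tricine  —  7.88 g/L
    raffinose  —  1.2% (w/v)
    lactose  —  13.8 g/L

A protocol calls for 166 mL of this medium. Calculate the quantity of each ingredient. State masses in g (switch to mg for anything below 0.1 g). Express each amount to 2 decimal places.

Working volume: 166 mL = 0.166 L.
L-cysteine hydrochloride: 0.0552% w/v = 0.552 g/L → 0.552 × 0.166 L = 0.091632 g = 91.63 mg
sodium carbonate: 0.142 g per 100 mL × 166 mL ÷ 100 = 0.24 g
Tricine: 7.88 g/L × 0.166 L = 1.31 g
raffinose: 1.2% w/v = 12 g/L → 12 × 0.166 L = 1.99 g
lactose: 13.8 g/L × 0.166 L = 2.29 g

L-cysteine hydrochloride 91.63 mg; sodium carbonate 0.24 g; Tricine 1.31 g; raffinose 1.99 g; lactose 2.29 g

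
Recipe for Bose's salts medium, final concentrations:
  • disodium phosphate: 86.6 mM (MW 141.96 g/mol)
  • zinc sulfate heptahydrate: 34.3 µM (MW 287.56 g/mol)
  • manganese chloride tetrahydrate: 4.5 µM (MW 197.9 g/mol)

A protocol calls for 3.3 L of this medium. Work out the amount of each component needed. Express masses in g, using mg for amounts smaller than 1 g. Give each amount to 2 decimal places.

Scale factor relative to 1 L: 3.3.
disodium phosphate: 86.6 mmol/L × 141.96 g/mol × 3.3 L ÷ 1000 = 40.57 g
zinc sulfate heptahydrate: 34.3 µmol/L × 287.56 g/mol × 3.3 L ÷ 1000 = 32.55 mg
manganese chloride tetrahydrate: 4.5 µmol/L × 197.9 g/mol × 3.3 L ÷ 1000 = 2.94 mg

disodium phosphate 40.57 g; zinc sulfate heptahydrate 32.55 mg; manganese chloride tetrahydrate 2.94 mg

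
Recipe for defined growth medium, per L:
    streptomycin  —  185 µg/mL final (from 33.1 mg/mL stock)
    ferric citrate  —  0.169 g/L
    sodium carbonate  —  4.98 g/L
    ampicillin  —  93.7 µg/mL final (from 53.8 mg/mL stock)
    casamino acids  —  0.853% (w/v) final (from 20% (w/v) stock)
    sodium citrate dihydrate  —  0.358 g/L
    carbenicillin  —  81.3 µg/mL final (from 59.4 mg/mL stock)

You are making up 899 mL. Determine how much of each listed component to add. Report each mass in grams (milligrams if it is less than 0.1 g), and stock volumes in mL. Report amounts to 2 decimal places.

streptomycin 5.02 mL; ferric citrate 0.15 g; sodium carbonate 4.48 g; ampicillin 1.57 mL; casamino acids 38.34 mL; sodium citrate dihydrate 0.32 g; carbenicillin 1.23 mL

Scale factor relative to 1 L: 0.899.
streptomycin: V = C2·V2/C1 = 185 µg/mL × 899 mL ÷ 33100 µg/mL = 5.02 mL
ferric citrate: 0.169 g/L × 0.899 L = 0.15 g
sodium carbonate: 4.98 g/L × 0.899 L = 4.48 g
ampicillin: C1V1 = C2V2 → 93.7 µg/mL × 899 mL ÷ 53800 µg/mL = 1.57 mL
casamino acids: C1V1 = C2V2 → 0.853% ÷ 20% × 899 mL = 38.34 mL
sodium citrate dihydrate: 0.358 g/L × 0.899 L = 0.32 g
carbenicillin: dilute stock: 81.3 µg/mL × 899 mL ÷ 59400 µg/mL = 1.23 mL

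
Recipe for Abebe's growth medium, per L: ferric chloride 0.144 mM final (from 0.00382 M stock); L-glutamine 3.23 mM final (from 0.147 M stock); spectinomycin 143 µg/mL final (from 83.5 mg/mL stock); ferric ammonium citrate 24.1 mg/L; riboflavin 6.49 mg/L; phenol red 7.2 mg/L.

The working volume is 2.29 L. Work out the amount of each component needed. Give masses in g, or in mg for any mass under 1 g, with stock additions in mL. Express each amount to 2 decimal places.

Working volume: 2.29 L.
ferric chloride: C1V1 = C2V2 → 0.144 mM × 2290 mL ÷ 3.82 mM = 86.32 mL
L-glutamine: dilute stock: 3.23 mM × 2290 mL ÷ 147 mM = 50.32 mL
spectinomycin: dilute stock: 143 µg/mL × 2290 mL ÷ 83500 µg/mL = 3.92 mL
ferric ammonium citrate: 24.1 mg/L × 2.29 L = 55.19 mg
riboflavin: 6.49 mg/L × 2.29 L = 14.86 mg
phenol red: 7.2 mg/L × 2.29 L = 16.49 mg

ferric chloride 86.32 mL; L-glutamine 50.32 mL; spectinomycin 3.92 mL; ferric ammonium citrate 55.19 mg; riboflavin 14.86 mg; phenol red 16.49 mg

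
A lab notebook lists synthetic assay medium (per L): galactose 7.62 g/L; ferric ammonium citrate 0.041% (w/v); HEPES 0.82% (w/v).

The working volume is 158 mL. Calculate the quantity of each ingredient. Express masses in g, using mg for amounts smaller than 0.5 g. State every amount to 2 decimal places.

Target volume = 158 mL = 0.158 L.
galactose: 7.62 g/L × 0.158 L = 1.20 g
ferric ammonium citrate: 0.041 g per 100 mL × 158 mL ÷ 100 = 0.06478 g = 64.78 mg
HEPES: 0.82% w/v = 8.2 g/L → 8.2 × 0.158 L = 1.30 g

galactose 1.20 g; ferric ammonium citrate 64.78 mg; HEPES 1.30 g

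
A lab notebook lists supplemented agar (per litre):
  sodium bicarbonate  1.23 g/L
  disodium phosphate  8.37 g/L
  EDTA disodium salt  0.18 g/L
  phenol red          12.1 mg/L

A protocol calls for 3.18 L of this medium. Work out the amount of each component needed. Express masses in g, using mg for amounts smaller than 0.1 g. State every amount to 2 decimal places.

sodium bicarbonate 3.91 g; disodium phosphate 26.62 g; EDTA disodium salt 0.57 g; phenol red 38.48 mg

Working volume: 3.18 L.
sodium bicarbonate: 1.23 g/L × 3.18 L = 3.91 g
disodium phosphate: 8.37 g/L × 3.18 L = 26.62 g
EDTA disodium salt: 0.18 g/L × 3.18 L = 0.57 g
phenol red: 12.1 mg/L × 3.18 L = 38.48 mg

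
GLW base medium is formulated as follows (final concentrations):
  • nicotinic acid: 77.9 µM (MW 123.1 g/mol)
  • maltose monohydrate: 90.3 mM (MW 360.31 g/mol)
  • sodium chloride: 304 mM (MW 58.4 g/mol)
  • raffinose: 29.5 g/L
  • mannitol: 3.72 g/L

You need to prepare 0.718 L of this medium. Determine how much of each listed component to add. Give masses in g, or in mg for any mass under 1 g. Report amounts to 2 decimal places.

nicotinic acid 6.89 mg; maltose monohydrate 23.36 g; sodium chloride 12.75 g; raffinose 21.18 g; mannitol 2.67 g

Scale factor relative to 1 L: 0.718.
nicotinic acid: 77.9 µmol/L × 123.1 g/mol × 0.718 L ÷ 1000 = 6.89 mg
maltose monohydrate: 90.3 mmol/L × 360.31 g/mol × 0.718 L ÷ 1000 = 23.36 g
sodium chloride: 304 mmol/L × 58.4 g/mol × 0.718 L ÷ 1000 = 12.75 g
raffinose: 29.5 g/L × 0.718 L = 21.18 g
mannitol: 3.72 g/L × 0.718 L = 2.67 g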